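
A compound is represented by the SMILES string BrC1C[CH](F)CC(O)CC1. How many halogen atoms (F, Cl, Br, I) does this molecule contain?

Halogen atoms appear at heavy-atom positions 1, 5 (1×Br, 1×F).
Other groups present: 1 hydroxyl.
Halogen count: 2.

2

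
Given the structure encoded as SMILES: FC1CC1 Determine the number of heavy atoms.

4

Every atom symbol written in the SMILES (organic subset) is one heavy atom; implicit H are not written.
Heavy atoms by element → C:3, F:1.
Total: 4.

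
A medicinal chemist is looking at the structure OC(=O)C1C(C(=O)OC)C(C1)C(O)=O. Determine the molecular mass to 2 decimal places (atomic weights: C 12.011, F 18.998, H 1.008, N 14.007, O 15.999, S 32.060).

First, the molecular formula is C8H10O6 (counting implicit H from valence).
  C: 8 × 12.011 = 96.088
  H: 10 × 1.008 = 10.080
  O: 6 × 15.999 = 95.994
Sum: 8×12.011 + 10×1.008 + 6×15.999 = 202.162 → 202.16 g/mol.

202.16 g/mol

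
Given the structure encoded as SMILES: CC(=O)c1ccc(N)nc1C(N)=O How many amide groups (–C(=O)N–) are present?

1

The amide motif appears at heavy-atom position 11 in the SMILES.
Other groups present: 1 ketone, 1 primary amine.
Amide count: 1.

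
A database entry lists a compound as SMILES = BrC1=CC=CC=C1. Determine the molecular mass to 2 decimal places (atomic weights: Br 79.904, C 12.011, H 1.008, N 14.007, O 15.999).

157.01 g/mol

First, the molecular formula is C6H5Br (counting implicit H from valence).
  Br: 1 × 79.904 = 79.904
  C: 6 × 12.011 = 72.066
  H: 5 × 1.008 = 5.040
Sum: 1×79.904 + 6×12.011 + 5×1.008 = 157.010 → 157.01 g/mol.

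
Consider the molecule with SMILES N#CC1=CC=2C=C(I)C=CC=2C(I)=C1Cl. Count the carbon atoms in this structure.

11

Count every carbon token in the SMILES (each C, including those in ring-closure positions and inside branches).
Carbon count: 11.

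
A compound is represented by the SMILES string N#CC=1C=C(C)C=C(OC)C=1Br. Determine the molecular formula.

Walk through each heavy atom and fill implicit hydrogens from standard valence (C 4, N 3, O 2, S 2, halogen 1):
  atom 1: N, bond orders sum to 3 (valence 3) → 0 H
  atom 2: C, bond orders sum to 4 (valence 4) → 0 H
  atom 3: C, bond orders sum to 4 (valence 4) → 0 H
  atom 4: C, bond orders sum to 3 (valence 4) → 1 H
  atom 5: C, bond orders sum to 4 (valence 4) → 0 H
  atom 6: C, bond orders sum to 1 (valence 4) → 3 H
  atom 7: C, bond orders sum to 3 (valence 4) → 1 H
  atom 8: C, bond orders sum to 4 (valence 4) → 0 H
  atom 9: O, bond orders sum to 2 (valence 2) → 0 H
  atom 10: C, bond orders sum to 1 (valence 4) → 3 H
  atom 11: C, bond orders sum to 4 (valence 4) → 0 H
  atom 12: Br (halogen, monovalent) → 0 H
Totals → C:9, H:8, Br:1, N:1, O:1.

C9H8BrNO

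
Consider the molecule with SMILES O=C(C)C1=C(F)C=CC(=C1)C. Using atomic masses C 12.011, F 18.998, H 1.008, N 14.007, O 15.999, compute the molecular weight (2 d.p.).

152.17 g/mol

First, the molecular formula is C9H9FO (counting implicit H from valence).
  C: 9 × 12.011 = 108.099
  F: 1 × 18.998 = 18.998
  H: 9 × 1.008 = 9.072
  O: 1 × 15.999 = 15.999
Sum: 9×12.011 + 1×18.998 + 9×1.008 + 1×15.999 = 152.168 → 152.17 g/mol.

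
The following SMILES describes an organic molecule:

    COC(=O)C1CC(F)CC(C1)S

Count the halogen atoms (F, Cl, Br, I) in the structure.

Halogen atoms appear at heavy-atom position 8 (1×F).
Other groups present: 1 ester, 1 thiol.
Halogen count: 1.

1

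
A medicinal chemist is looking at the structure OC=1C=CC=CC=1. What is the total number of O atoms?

1

Scan the SMILES for O atoms (remember two-letter symbols like Cl and Br are single atoms).
Oxygen count: 1.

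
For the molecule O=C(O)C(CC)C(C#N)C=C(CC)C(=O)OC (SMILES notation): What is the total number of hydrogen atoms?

Walk through each heavy atom and fill implicit hydrogens from standard valence (C 4, N 3, O 2, S 2, halogen 1):
  atom 1: O, bond orders sum to 2 (valence 2) → 0 H
  atom 2: C, bond orders sum to 4 (valence 4) → 0 H
  atom 3: O, bond orders sum to 1 (valence 2) → 1 H
  atom 4: C, bond orders sum to 3 (valence 4) → 1 H
  atom 5: C, bond orders sum to 2 (valence 4) → 2 H
  atom 6: C, bond orders sum to 1 (valence 4) → 3 H
  atom 7: C, bond orders sum to 3 (valence 4) → 1 H
  atom 8: C, bond orders sum to 4 (valence 4) → 0 H
  atom 9: N, bond orders sum to 3 (valence 3) → 0 H
  atom 10: C, bond orders sum to 3 (valence 4) → 1 H
  atom 11: C, bond orders sum to 4 (valence 4) → 0 H
  atom 12: C, bond orders sum to 2 (valence 4) → 2 H
  atom 13: C, bond orders sum to 1 (valence 4) → 3 H
  atom 14: C, bond orders sum to 4 (valence 4) → 0 H
  atom 15: O, bond orders sum to 2 (valence 2) → 0 H
  atom 16: O, bond orders sum to 2 (valence 2) → 0 H
  atom 17: C, bond orders sum to 1 (valence 4) → 3 H
Total hydrogens: 17.

17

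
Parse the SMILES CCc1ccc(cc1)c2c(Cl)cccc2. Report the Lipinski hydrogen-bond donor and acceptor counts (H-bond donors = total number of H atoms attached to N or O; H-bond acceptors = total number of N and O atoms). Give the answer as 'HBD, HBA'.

0, 0

Donors: find every N or O and count the H atoms it carries.
  (no N or O atoms present)
Lipinski HBD = 0.
Acceptors: N atoms = 0, O atoms = 0 → HBA = 0.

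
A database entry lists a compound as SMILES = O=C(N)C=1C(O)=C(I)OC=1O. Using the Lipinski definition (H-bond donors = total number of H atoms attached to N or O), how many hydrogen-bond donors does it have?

Donors: find every N or O and count the H atoms it carries.
  atom 1 (O): bond orders sum to 2 → 0 H
  atom 3 (N): bond orders sum to 1 → 2 H
  atom 6 (O): bond orders sum to 1 → 1 H
  atom 9 (O): bond orders sum to 2 → 0 H
  atom 11 (O): bond orders sum to 1 → 1 H
Lipinski HBD = 4.

4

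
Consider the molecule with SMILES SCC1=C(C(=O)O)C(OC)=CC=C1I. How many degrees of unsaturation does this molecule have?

Degree of unsaturation = (number of rings) + (number of π bonds).
Ring closures in the SMILES: 1.
π bonds: 4 double bonds (each 1 DoU) → 4 DoU from unsaturation.
Total DoU = 1 + 4 = 5.

5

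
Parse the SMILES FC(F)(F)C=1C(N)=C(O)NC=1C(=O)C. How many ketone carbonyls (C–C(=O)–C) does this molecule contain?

The ketone motif appears at heavy-atom position 12 in the SMILES.
Other groups present: 1 hydroxyl, 1 primary amine.
Ketone count: 1.

1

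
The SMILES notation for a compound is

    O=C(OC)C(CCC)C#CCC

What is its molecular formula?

C10H16O2

Walk through each heavy atom and fill implicit hydrogens from standard valence (C 4, N 3, O 2, S 2, halogen 1):
  atom 1: O, bond orders sum to 2 (valence 2) → 0 H
  atom 2: C, bond orders sum to 4 (valence 4) → 0 H
  atom 3: O, bond orders sum to 2 (valence 2) → 0 H
  atom 4: C, bond orders sum to 1 (valence 4) → 3 H
  atom 5: C, bond orders sum to 3 (valence 4) → 1 H
  atom 6: C, bond orders sum to 2 (valence 4) → 2 H
  atom 7: C, bond orders sum to 2 (valence 4) → 2 H
  atom 8: C, bond orders sum to 1 (valence 4) → 3 H
  atom 9: C, bond orders sum to 4 (valence 4) → 0 H
  atom 10: C, bond orders sum to 4 (valence 4) → 0 H
  atom 11: C, bond orders sum to 2 (valence 4) → 2 H
  atom 12: C, bond orders sum to 1 (valence 4) → 3 H
Totals → C:10, H:16, O:2.
In Hill order: C10H16O2.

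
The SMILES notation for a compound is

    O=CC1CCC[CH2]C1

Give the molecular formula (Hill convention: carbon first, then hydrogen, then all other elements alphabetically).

C7H12O

Walk through each heavy atom and fill implicit hydrogens from standard valence (C 4, N 3, O 2, S 2, halogen 1):
  atom 1: O, bond orders sum to 2 (valence 2) → 0 H
  atom 2: C, bond orders sum to 3 (valence 4) → 1 H
  atom 3: C, bond orders sum to 3 (valence 4) → 1 H
  atom 4: C, bond orders sum to 2 (valence 4) → 2 H
  atom 5: C, bond orders sum to 2 (valence 4) → 2 H
  atom 6: C, bond orders sum to 2 (valence 4) → 2 H
  atom 7: C with explicit H count 2
  atom 8: C, bond orders sum to 2 (valence 4) → 2 H
Totals → C:7, H:12, O:1.
In Hill order: C7H12O.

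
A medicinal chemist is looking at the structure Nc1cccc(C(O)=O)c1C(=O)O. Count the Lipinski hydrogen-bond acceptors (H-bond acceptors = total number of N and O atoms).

5

N atoms: 1; O atoms: 4.
Lipinski HBA = 1 + 4 = 5.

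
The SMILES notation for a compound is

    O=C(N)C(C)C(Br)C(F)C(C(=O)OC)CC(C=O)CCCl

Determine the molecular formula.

Walk through each heavy atom and fill implicit hydrogens from standard valence (C 4, N 3, O 2, S 2, halogen 1):
  atom 1: O, bond orders sum to 2 (valence 2) → 0 H
  atom 2: C, bond orders sum to 4 (valence 4) → 0 H
  atom 3: N, bond orders sum to 1 (valence 3) → 2 H
  atom 4: C, bond orders sum to 3 (valence 4) → 1 H
  atom 5: C, bond orders sum to 1 (valence 4) → 3 H
  atom 6: C, bond orders sum to 3 (valence 4) → 1 H
  atom 7: Br (halogen, monovalent) → 0 H
  atom 8: C, bond orders sum to 3 (valence 4) → 1 H
  atom 9: F (halogen, monovalent) → 0 H
  atom 10: C, bond orders sum to 3 (valence 4) → 1 H
  atom 11: C, bond orders sum to 4 (valence 4) → 0 H
  atom 12: O, bond orders sum to 2 (valence 2) → 0 H
  atom 13: O, bond orders sum to 2 (valence 2) → 0 H
  atom 14: C, bond orders sum to 1 (valence 4) → 3 H
  atom 15: C, bond orders sum to 2 (valence 4) → 2 H
  atom 16: C, bond orders sum to 3 (valence 4) → 1 H
  atom 17: C, bond orders sum to 3 (valence 4) → 1 H
  atom 18: O, bond orders sum to 2 (valence 2) → 0 H
  atom 19: C, bond orders sum to 2 (valence 4) → 2 H
  atom 20: C, bond orders sum to 2 (valence 4) → 2 H
  atom 21: Cl (halogen, monovalent) → 0 H
Totals → C:13, H:20, Br:1, Cl:1, F:1, N:1, O:4.

C13H20BrClFNO4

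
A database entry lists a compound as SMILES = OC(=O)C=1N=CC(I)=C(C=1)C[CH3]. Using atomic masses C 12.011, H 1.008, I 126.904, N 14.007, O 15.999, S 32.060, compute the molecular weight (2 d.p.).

277.06 g/mol

First, the molecular formula is C8H8INO2 (counting implicit H from valence).
  C: 8 × 12.011 = 96.088
  H: 8 × 1.008 = 8.064
  I: 1 × 126.904 = 126.904
  N: 1 × 14.007 = 14.007
  O: 2 × 15.999 = 31.998
Sum: 8×12.011 + 8×1.008 + 1×126.904 + 1×14.007 + 2×15.999 = 277.061 → 277.06 g/mol.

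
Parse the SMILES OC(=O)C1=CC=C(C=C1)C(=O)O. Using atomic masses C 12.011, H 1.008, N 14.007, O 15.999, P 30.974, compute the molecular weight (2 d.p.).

166.13 g/mol

First, the molecular formula is C8H6O4 (counting implicit H from valence).
  C: 8 × 12.011 = 96.088
  H: 6 × 1.008 = 6.048
  O: 4 × 15.999 = 63.996
Sum: 8×12.011 + 6×1.008 + 4×15.999 = 166.132 → 166.13 g/mol.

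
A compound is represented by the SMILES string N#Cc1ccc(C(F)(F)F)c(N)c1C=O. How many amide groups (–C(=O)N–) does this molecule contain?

Scan the SMILES for the amide motif — none present.
Groups that are present: 1 aldehyde, 1 nitrile, 1 primary amine.

0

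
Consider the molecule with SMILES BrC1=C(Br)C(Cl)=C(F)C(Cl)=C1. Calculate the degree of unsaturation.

4

Degree of unsaturation = (number of rings) + (number of π bonds).
Ring closures in the SMILES: 1.
π bonds: 3 double bonds (each 1 DoU) → 3 DoU from unsaturation.
Total DoU = 1 + 3 = 4.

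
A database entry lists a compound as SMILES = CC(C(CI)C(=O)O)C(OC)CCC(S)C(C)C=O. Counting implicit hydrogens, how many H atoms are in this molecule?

Walk through each heavy atom and fill implicit hydrogens from standard valence (C 4, N 3, O 2, S 2, halogen 1):
  atom 1: C, bond orders sum to 1 (valence 4) → 3 H
  atom 2: C, bond orders sum to 3 (valence 4) → 1 H
  atom 3: C, bond orders sum to 3 (valence 4) → 1 H
  atom 4: C, bond orders sum to 2 (valence 4) → 2 H
  atom 5: I (halogen, monovalent) → 0 H
  atom 6: C, bond orders sum to 4 (valence 4) → 0 H
  atom 7: O, bond orders sum to 2 (valence 2) → 0 H
  atom 8: O, bond orders sum to 1 (valence 2) → 1 H
  atom 9: C, bond orders sum to 3 (valence 4) → 1 H
  atom 10: O, bond orders sum to 2 (valence 2) → 0 H
  atom 11: C, bond orders sum to 1 (valence 4) → 3 H
  atom 12: C, bond orders sum to 2 (valence 4) → 2 H
  atom 13: C, bond orders sum to 2 (valence 4) → 2 H
  atom 14: C, bond orders sum to 3 (valence 4) → 1 H
  atom 15: S, bond orders sum to 1 (valence 2) → 1 H
  atom 16: C, bond orders sum to 3 (valence 4) → 1 H
  atom 17: C, bond orders sum to 1 (valence 4) → 3 H
  atom 18: C, bond orders sum to 3 (valence 4) → 1 H
  atom 19: O, bond orders sum to 2 (valence 2) → 0 H
Total hydrogens: 23.

23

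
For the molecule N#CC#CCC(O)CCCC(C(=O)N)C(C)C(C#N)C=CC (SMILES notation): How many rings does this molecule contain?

0

In SMILES, each pair of matching ring-closure digits denotes one ring-closing bond; the number of such bonds equals the number of independent rings.
Ring-closure bonds here: 0.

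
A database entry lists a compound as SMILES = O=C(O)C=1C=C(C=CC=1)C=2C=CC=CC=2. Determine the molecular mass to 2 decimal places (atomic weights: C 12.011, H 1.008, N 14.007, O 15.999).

198.22 g/mol

First, the molecular formula is C13H10O2 (counting implicit H from valence).
  C: 13 × 12.011 = 156.143
  H: 10 × 1.008 = 10.080
  O: 2 × 15.999 = 31.998
Sum: 13×12.011 + 10×1.008 + 2×15.999 = 198.221 → 198.22 g/mol.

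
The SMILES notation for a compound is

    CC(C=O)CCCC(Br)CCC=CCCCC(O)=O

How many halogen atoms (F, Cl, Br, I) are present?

1

Halogen atoms appear at heavy-atom position 9 (1×Br).
Other groups present: 1 aldehyde, 1 alkene, 1 carboxylic acid.
Halogen count: 1.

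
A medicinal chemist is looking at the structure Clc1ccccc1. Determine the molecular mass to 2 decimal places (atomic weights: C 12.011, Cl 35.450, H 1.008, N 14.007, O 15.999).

112.56 g/mol

First, the molecular formula is C6H5Cl (counting implicit H from valence).
  C: 6 × 12.011 = 72.066
  Cl: 1 × 35.450 = 35.450
  H: 5 × 1.008 = 5.040
Sum: 6×12.011 + 1×35.450 + 5×1.008 = 112.556 → 112.56 g/mol.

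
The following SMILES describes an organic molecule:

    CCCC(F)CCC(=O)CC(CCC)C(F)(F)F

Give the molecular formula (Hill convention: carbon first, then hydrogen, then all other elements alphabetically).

C13H22F4O

Walk through each heavy atom and fill implicit hydrogens from standard valence (C 4, N 3, O 2, S 2, halogen 1):
  atom 1: C, bond orders sum to 1 (valence 4) → 3 H
  atom 2: C, bond orders sum to 2 (valence 4) → 2 H
  atom 3: C, bond orders sum to 2 (valence 4) → 2 H
  atom 4: C, bond orders sum to 3 (valence 4) → 1 H
  atom 5: F (halogen, monovalent) → 0 H
  atom 6: C, bond orders sum to 2 (valence 4) → 2 H
  atom 7: C, bond orders sum to 2 (valence 4) → 2 H
  atom 8: C, bond orders sum to 4 (valence 4) → 0 H
  atom 9: O, bond orders sum to 2 (valence 2) → 0 H
  atom 10: C, bond orders sum to 2 (valence 4) → 2 H
  atom 11: C, bond orders sum to 3 (valence 4) → 1 H
  atom 12: C, bond orders sum to 2 (valence 4) → 2 H
  atom 13: C, bond orders sum to 2 (valence 4) → 2 H
  atom 14: C, bond orders sum to 1 (valence 4) → 3 H
  atom 15: C, bond orders sum to 4 (valence 4) → 0 H
  atom 16: F (halogen, monovalent) → 0 H
  atom 17: F (halogen, monovalent) → 0 H
  atom 18: F (halogen, monovalent) → 0 H
Totals → C:13, H:22, F:4, O:1.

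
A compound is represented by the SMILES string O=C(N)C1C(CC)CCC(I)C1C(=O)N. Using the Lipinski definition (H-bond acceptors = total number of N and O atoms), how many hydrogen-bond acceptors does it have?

4

N atoms: 2; O atoms: 2.
Lipinski HBA = 2 + 2 = 4.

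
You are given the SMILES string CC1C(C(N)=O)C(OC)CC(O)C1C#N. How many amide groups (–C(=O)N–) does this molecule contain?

The amide motif appears at heavy-atom position 4 in the SMILES.
Other groups present: 1 ether, 1 hydroxyl, 1 nitrile.
Amide count: 1.

1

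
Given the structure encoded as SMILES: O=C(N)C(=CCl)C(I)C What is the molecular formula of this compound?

Walk through each heavy atom and fill implicit hydrogens from standard valence (C 4, N 3, O 2, S 2, halogen 1):
  atom 1: O, bond orders sum to 2 (valence 2) → 0 H
  atom 2: C, bond orders sum to 4 (valence 4) → 0 H
  atom 3: N, bond orders sum to 1 (valence 3) → 2 H
  atom 4: C, bond orders sum to 4 (valence 4) → 0 H
  atom 5: C, bond orders sum to 3 (valence 4) → 1 H
  atom 6: Cl (halogen, monovalent) → 0 H
  atom 7: C, bond orders sum to 3 (valence 4) → 1 H
  atom 8: I (halogen, monovalent) → 0 H
  atom 9: C, bond orders sum to 1 (valence 4) → 3 H
Totals → C:5, H:7, Cl:1, I:1, N:1, O:1.

C5H7ClINO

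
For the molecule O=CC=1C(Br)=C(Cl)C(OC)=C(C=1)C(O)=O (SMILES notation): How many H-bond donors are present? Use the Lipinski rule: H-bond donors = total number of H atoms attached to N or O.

Donors: find every N or O and count the H atoms it carries.
  atom 1 (O): bond orders sum to 2 → 0 H
  atom 9 (O): bond orders sum to 2 → 0 H
  atom 14 (O): bond orders sum to 1 → 1 H
  atom 15 (O): bond orders sum to 2 → 0 H
Lipinski HBD = 1.

1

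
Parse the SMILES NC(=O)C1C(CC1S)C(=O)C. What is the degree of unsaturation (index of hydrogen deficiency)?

3

Molecular formula: C7H11NO2S.
DoU = (2C + 2 + N − H − X) / 2, where X is the halogen count and O/S are ignored.
    = (2·7 + 2 + 1 − 11 − 0) / 2 = 6 / 2 = 3.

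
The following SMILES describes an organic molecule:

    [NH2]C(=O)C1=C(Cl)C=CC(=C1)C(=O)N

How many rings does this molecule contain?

1

In SMILES, each pair of matching ring-closure digits denotes one ring-closing bond; the number of such bonds equals the number of independent rings.
Ring-closure bonds here: 1.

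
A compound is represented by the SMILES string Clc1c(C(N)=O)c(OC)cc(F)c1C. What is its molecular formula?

Walk through each heavy atom and fill implicit hydrogens from standard valence (C 4, N 3, O 2, S 2, halogen 1); for lowercase aromatic atoms, an aromatic c carries 1 H when it has two neighbours and 0 H with three, and aromatic n carries 0 H:
  atom 1: Cl (halogen, monovalent) → 0 H
  atom 2: aromatic c, 3 neighbours → 0 H
  atom 3: aromatic c, 3 neighbours → 0 H
  atom 4: C, bond orders sum to 4 (valence 4) → 0 H
  atom 5: N, bond orders sum to 1 (valence 3) → 2 H
  atom 6: O, bond orders sum to 2 (valence 2) → 0 H
  atom 7: aromatic c, 3 neighbours → 0 H
  atom 8: O, bond orders sum to 2 (valence 2) → 0 H
  atom 9: C, bond orders sum to 1 (valence 4) → 3 H
  atom 10: aromatic c, 2 neighbours → 1 H
  atom 11: aromatic c, 3 neighbours → 0 H
  atom 12: F (halogen, monovalent) → 0 H
  atom 13: aromatic c, 3 neighbours → 0 H
  atom 14: C, bond orders sum to 1 (valence 4) → 3 H
Totals → C:9, H:9, Cl:1, F:1, N:1, O:2.

C9H9ClFNO2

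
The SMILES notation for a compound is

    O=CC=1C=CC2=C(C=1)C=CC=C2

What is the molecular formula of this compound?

Walk through each heavy atom and fill implicit hydrogens from standard valence (C 4, N 3, O 2, S 2, halogen 1):
  atom 1: O, bond orders sum to 2 (valence 2) → 0 H
  atom 2: C, bond orders sum to 3 (valence 4) → 1 H
  atom 3: C, bond orders sum to 4 (valence 4) → 0 H
  atom 4: C, bond orders sum to 3 (valence 4) → 1 H
  atom 5: C, bond orders sum to 3 (valence 4) → 1 H
  atom 6: C, bond orders sum to 4 (valence 4) → 0 H
  atom 7: C, bond orders sum to 4 (valence 4) → 0 H
  atom 8: C, bond orders sum to 3 (valence 4) → 1 H
  atom 9: C, bond orders sum to 3 (valence 4) → 1 H
  atom 10: C, bond orders sum to 3 (valence 4) → 1 H
  atom 11: C, bond orders sum to 3 (valence 4) → 1 H
  atom 12: C, bond orders sum to 3 (valence 4) → 1 H
Totals → C:11, H:8, O:1.

C11H8O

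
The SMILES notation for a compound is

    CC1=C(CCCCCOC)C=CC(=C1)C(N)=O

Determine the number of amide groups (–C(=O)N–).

The amide motif appears at heavy-atom position 15 in the SMILES.
Other groups present: 1 ether.
Amide count: 1.

1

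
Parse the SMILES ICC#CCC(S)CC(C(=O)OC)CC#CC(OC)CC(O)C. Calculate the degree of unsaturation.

Degree of unsaturation = (number of rings) + (number of π bonds).
Ring closures in the SMILES: 0.
π bonds: 1 double bond (each 1 DoU), 2 triple bonds (each 2 DoU) → 5 DoU from unsaturation.
Total DoU = 0 + 5 = 5.

5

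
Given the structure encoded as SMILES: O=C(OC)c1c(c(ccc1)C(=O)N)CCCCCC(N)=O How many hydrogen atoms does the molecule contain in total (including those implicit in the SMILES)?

Walk through each heavy atom and fill implicit hydrogens from standard valence (C 4, N 3, O 2, S 2, halogen 1); for lowercase aromatic atoms, an aromatic c carries 1 H when it has two neighbours and 0 H with three, and aromatic n carries 0 H:
  atom 1: O, bond orders sum to 2 (valence 2) → 0 H
  atom 2: C, bond orders sum to 4 (valence 4) → 0 H
  atom 3: O, bond orders sum to 2 (valence 2) → 0 H
  atom 4: C, bond orders sum to 1 (valence 4) → 3 H
  atom 5: aromatic c, 3 neighbours → 0 H
  atom 6: aromatic c, 3 neighbours → 0 H
  atom 7: aromatic c, 3 neighbours → 0 H
  atom 8: aromatic c, 2 neighbours → 1 H
  atom 9: aromatic c, 2 neighbours → 1 H
  atom 10: aromatic c, 2 neighbours → 1 H
  atom 11: C, bond orders sum to 4 (valence 4) → 0 H
  atom 12: O, bond orders sum to 2 (valence 2) → 0 H
  atom 13: N, bond orders sum to 1 (valence 3) → 2 H
  atom 14: C, bond orders sum to 2 (valence 4) → 2 H
  atom 15: C, bond orders sum to 2 (valence 4) → 2 H
  atom 16: C, bond orders sum to 2 (valence 4) → 2 H
  atom 17: C, bond orders sum to 2 (valence 4) → 2 H
  atom 18: C, bond orders sum to 2 (valence 4) → 2 H
  atom 19: C, bond orders sum to 4 (valence 4) → 0 H
  atom 20: N, bond orders sum to 1 (valence 3) → 2 H
  atom 21: O, bond orders sum to 2 (valence 2) → 0 H
Total hydrogens: 20.

20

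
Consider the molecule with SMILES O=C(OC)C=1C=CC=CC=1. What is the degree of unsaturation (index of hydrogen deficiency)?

5

Degree of unsaturation = (number of rings) + (number of π bonds).
Ring closures in the SMILES: 1.
π bonds: 4 double bonds (each 1 DoU) → 4 DoU from unsaturation.
Total DoU = 1 + 4 = 5.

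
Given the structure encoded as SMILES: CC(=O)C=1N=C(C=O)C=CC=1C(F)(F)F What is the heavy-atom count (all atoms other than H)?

Every atom symbol written in the SMILES (organic subset) is one heavy atom; implicit H are not written.
Heavy atoms by element → C:9, F:3, N:1, O:2.
Total: 15.

15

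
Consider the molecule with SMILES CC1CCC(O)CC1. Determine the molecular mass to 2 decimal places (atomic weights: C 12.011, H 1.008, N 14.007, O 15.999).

114.19 g/mol

First, the molecular formula is C7H14O (counting implicit H from valence).
  C: 7 × 12.011 = 84.077
  H: 14 × 1.008 = 14.112
  O: 1 × 15.999 = 15.999
Sum: 7×12.011 + 14×1.008 + 1×15.999 = 114.188 → 114.19 g/mol.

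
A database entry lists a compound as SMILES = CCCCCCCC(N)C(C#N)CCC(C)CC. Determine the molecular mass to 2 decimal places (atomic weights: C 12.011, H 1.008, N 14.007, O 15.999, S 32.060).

252.45 g/mol

First, the molecular formula is C16H32N2 (counting implicit H from valence).
  C: 16 × 12.011 = 192.176
  H: 32 × 1.008 = 32.256
  N: 2 × 14.007 = 28.014
Sum: 16×12.011 + 32×1.008 + 2×14.007 = 252.446 → 252.45 g/mol.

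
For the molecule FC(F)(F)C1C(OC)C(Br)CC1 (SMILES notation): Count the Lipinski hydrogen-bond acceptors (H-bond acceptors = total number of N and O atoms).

1

N atoms: 0; O atoms: 1.
Lipinski HBA = 0 + 1 = 1.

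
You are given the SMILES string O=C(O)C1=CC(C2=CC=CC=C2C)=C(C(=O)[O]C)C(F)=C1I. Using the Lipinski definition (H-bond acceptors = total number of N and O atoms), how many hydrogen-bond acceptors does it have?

N atoms: 0; O atoms: 4.
Lipinski HBA = 0 + 4 = 4.

4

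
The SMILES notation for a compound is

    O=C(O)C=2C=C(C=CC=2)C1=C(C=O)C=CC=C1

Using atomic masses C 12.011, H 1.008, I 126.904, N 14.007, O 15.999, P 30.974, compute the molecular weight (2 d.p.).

226.23 g/mol

First, the molecular formula is C14H10O3 (counting implicit H from valence).
  C: 14 × 12.011 = 168.154
  H: 10 × 1.008 = 10.080
  O: 3 × 15.999 = 47.997
Sum: 14×12.011 + 10×1.008 + 3×15.999 = 226.231 → 226.23 g/mol.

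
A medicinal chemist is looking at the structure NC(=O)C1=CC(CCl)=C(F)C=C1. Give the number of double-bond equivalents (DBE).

5

Degree of unsaturation = (number of rings) + (number of π bonds).
Ring closures in the SMILES: 1.
π bonds: 4 double bonds (each 1 DoU) → 4 DoU from unsaturation.
Total DoU = 1 + 4 = 5.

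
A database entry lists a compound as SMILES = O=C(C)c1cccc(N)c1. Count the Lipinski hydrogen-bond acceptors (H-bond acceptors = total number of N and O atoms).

2

N atoms: 1; O atoms: 1.
Lipinski HBA = 1 + 1 = 2.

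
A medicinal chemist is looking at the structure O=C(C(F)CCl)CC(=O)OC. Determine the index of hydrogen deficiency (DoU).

Degree of unsaturation = (number of rings) + (number of π bonds).
Ring closures in the SMILES: 0.
π bonds: 2 double bonds (each 1 DoU) → 2 DoU from unsaturation.
Total DoU = 0 + 2 = 2.

2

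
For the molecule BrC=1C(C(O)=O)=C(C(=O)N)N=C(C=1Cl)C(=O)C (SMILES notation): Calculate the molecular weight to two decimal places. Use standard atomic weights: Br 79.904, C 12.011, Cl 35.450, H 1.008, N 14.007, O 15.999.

First, the molecular formula is C9H6BrClN2O4 (counting implicit H from valence).
  Br: 1 × 79.904 = 79.904
  C: 9 × 12.011 = 108.099
  Cl: 1 × 35.450 = 35.450
  H: 6 × 1.008 = 6.048
  N: 2 × 14.007 = 28.014
  O: 4 × 15.999 = 63.996
Sum: 1×79.904 + 9×12.011 + 1×35.450 + 6×1.008 + 2×14.007 + 4×15.999 = 321.511 → 321.51 g/mol.

321.51 g/mol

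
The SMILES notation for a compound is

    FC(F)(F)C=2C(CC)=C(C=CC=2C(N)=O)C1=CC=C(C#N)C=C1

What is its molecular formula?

C17H13F3N2O

Walk through each heavy atom and fill implicit hydrogens from standard valence (C 4, N 3, O 2, S 2, halogen 1):
  atom 1: F (halogen, monovalent) → 0 H
  atom 2: C, bond orders sum to 4 (valence 4) → 0 H
  atom 3: F (halogen, monovalent) → 0 H
  atom 4: F (halogen, monovalent) → 0 H
  atom 5: C, bond orders sum to 4 (valence 4) → 0 H
  atom 6: C, bond orders sum to 4 (valence 4) → 0 H
  atom 7: C, bond orders sum to 2 (valence 4) → 2 H
  atom 8: C, bond orders sum to 1 (valence 4) → 3 H
  atom 9: C, bond orders sum to 4 (valence 4) → 0 H
  atom 10: C, bond orders sum to 3 (valence 4) → 1 H
  atom 11: C, bond orders sum to 3 (valence 4) → 1 H
  atom 12: C, bond orders sum to 4 (valence 4) → 0 H
  atom 13: C, bond orders sum to 4 (valence 4) → 0 H
  atom 14: N, bond orders sum to 1 (valence 3) → 2 H
  atom 15: O, bond orders sum to 2 (valence 2) → 0 H
  atom 16: C, bond orders sum to 4 (valence 4) → 0 H
  atom 17: C, bond orders sum to 3 (valence 4) → 1 H
  atom 18: C, bond orders sum to 3 (valence 4) → 1 H
  atom 19: C, bond orders sum to 4 (valence 4) → 0 H
  atom 20: C, bond orders sum to 4 (valence 4) → 0 H
  atom 21: N, bond orders sum to 3 (valence 3) → 0 H
  atom 22: C, bond orders sum to 3 (valence 4) → 1 H
  atom 23: C, bond orders sum to 3 (valence 4) → 1 H
Totals → C:17, H:13, F:3, N:2, O:1.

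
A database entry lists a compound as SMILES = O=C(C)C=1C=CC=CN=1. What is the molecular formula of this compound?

C7H7NO

Walk through each heavy atom and fill implicit hydrogens from standard valence (C 4, N 3, O 2, S 2, halogen 1):
  atom 1: O, bond orders sum to 2 (valence 2) → 0 H
  atom 2: C, bond orders sum to 4 (valence 4) → 0 H
  atom 3: C, bond orders sum to 1 (valence 4) → 3 H
  atom 4: C, bond orders sum to 4 (valence 4) → 0 H
  atom 5: C, bond orders sum to 3 (valence 4) → 1 H
  atom 6: C, bond orders sum to 3 (valence 4) → 1 H
  atom 7: C, bond orders sum to 3 (valence 4) → 1 H
  atom 8: C, bond orders sum to 3 (valence 4) → 1 H
  atom 9: N, bond orders sum to 3 (valence 3) → 0 H
Totals → C:7, H:7, N:1, O:1.
In Hill order: C7H7NO.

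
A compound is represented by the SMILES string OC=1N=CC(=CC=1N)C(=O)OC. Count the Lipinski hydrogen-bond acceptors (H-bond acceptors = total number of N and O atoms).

5

N atoms: 2; O atoms: 3.
Lipinski HBA = 2 + 3 = 5.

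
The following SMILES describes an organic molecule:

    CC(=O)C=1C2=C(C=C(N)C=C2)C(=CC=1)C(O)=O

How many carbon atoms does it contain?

Count every carbon token in the SMILES (each C, including those in ring-closure positions and inside branches).
Carbon count: 13.

13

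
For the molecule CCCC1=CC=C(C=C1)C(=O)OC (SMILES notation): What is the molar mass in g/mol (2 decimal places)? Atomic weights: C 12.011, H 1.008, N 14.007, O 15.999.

178.23 g/mol

First, the molecular formula is C11H14O2 (counting implicit H from valence).
  C: 11 × 12.011 = 132.121
  H: 14 × 1.008 = 14.112
  O: 2 × 15.999 = 31.998
Sum: 11×12.011 + 14×1.008 + 2×15.999 = 178.231 → 178.23 g/mol.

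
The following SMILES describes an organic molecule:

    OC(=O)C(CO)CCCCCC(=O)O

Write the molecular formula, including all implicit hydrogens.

C9H16O5

Walk through each heavy atom and fill implicit hydrogens from standard valence (C 4, N 3, O 2, S 2, halogen 1):
  atom 1: O, bond orders sum to 1 (valence 2) → 1 H
  atom 2: C, bond orders sum to 4 (valence 4) → 0 H
  atom 3: O, bond orders sum to 2 (valence 2) → 0 H
  atom 4: C, bond orders sum to 3 (valence 4) → 1 H
  atom 5: C, bond orders sum to 2 (valence 4) → 2 H
  atom 6: O, bond orders sum to 1 (valence 2) → 1 H
  atom 7: C, bond orders sum to 2 (valence 4) → 2 H
  atom 8: C, bond orders sum to 2 (valence 4) → 2 H
  atom 9: C, bond orders sum to 2 (valence 4) → 2 H
  atom 10: C, bond orders sum to 2 (valence 4) → 2 H
  atom 11: C, bond orders sum to 2 (valence 4) → 2 H
  atom 12: C, bond orders sum to 4 (valence 4) → 0 H
  atom 13: O, bond orders sum to 2 (valence 2) → 0 H
  atom 14: O, bond orders sum to 1 (valence 2) → 1 H
Totals → C:9, H:16, O:5.
In Hill order: C9H16O5.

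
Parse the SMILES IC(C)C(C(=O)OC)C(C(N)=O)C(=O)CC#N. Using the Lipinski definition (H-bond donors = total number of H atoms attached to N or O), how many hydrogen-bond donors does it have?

Donors: find every N or O and count the H atoms it carries.
  atom 6 (O): bond orders sum to 2 → 0 H
  atom 7 (O): bond orders sum to 2 → 0 H
  atom 11 (N): bond orders sum to 1 → 2 H
  atom 12 (O): bond orders sum to 2 → 0 H
  atom 14 (O): bond orders sum to 2 → 0 H
  atom 17 (N): bond orders sum to 3 → 0 H
Lipinski HBD = 2.

2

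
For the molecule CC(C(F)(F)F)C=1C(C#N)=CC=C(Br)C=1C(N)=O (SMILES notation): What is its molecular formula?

C11H8BrF3N2O

Walk through each heavy atom and fill implicit hydrogens from standard valence (C 4, N 3, O 2, S 2, halogen 1):
  atom 1: C, bond orders sum to 1 (valence 4) → 3 H
  atom 2: C, bond orders sum to 3 (valence 4) → 1 H
  atom 3: C, bond orders sum to 4 (valence 4) → 0 H
  atom 4: F (halogen, monovalent) → 0 H
  atom 5: F (halogen, monovalent) → 0 H
  atom 6: F (halogen, monovalent) → 0 H
  atom 7: C, bond orders sum to 4 (valence 4) → 0 H
  atom 8: C, bond orders sum to 4 (valence 4) → 0 H
  atom 9: C, bond orders sum to 4 (valence 4) → 0 H
  atom 10: N, bond orders sum to 3 (valence 3) → 0 H
  atom 11: C, bond orders sum to 3 (valence 4) → 1 H
  atom 12: C, bond orders sum to 3 (valence 4) → 1 H
  atom 13: C, bond orders sum to 4 (valence 4) → 0 H
  atom 14: Br (halogen, monovalent) → 0 H
  atom 15: C, bond orders sum to 4 (valence 4) → 0 H
  atom 16: C, bond orders sum to 4 (valence 4) → 0 H
  atom 17: N, bond orders sum to 1 (valence 3) → 2 H
  atom 18: O, bond orders sum to 2 (valence 2) → 0 H
Totals → C:11, H:8, Br:1, F:3, N:2, O:1.
In Hill order: C11H8BrF3N2O.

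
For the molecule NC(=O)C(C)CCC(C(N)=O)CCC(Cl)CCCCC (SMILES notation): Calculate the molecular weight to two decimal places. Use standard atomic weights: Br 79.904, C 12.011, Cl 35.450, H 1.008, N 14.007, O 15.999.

First, the molecular formula is C15H29ClN2O2 (counting implicit H from valence).
  C: 15 × 12.011 = 180.165
  Cl: 1 × 35.450 = 35.450
  H: 29 × 1.008 = 29.232
  N: 2 × 14.007 = 28.014
  O: 2 × 15.999 = 31.998
Sum: 15×12.011 + 1×35.450 + 29×1.008 + 2×14.007 + 2×15.999 = 304.859 → 304.86 g/mol.

304.86 g/mol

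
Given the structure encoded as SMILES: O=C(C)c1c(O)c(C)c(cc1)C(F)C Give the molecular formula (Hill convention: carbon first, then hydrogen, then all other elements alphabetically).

C11H13FO2

Walk through each heavy atom and fill implicit hydrogens from standard valence (C 4, N 3, O 2, S 2, halogen 1); for lowercase aromatic atoms, an aromatic c carries 1 H when it has two neighbours and 0 H with three, and aromatic n carries 0 H:
  atom 1: O, bond orders sum to 2 (valence 2) → 0 H
  atom 2: C, bond orders sum to 4 (valence 4) → 0 H
  atom 3: C, bond orders sum to 1 (valence 4) → 3 H
  atom 4: aromatic c, 3 neighbours → 0 H
  atom 5: aromatic c, 3 neighbours → 0 H
  atom 6: O, bond orders sum to 1 (valence 2) → 1 H
  atom 7: aromatic c, 3 neighbours → 0 H
  atom 8: C, bond orders sum to 1 (valence 4) → 3 H
  atom 9: aromatic c, 3 neighbours → 0 H
  atom 10: aromatic c, 2 neighbours → 1 H
  atom 11: aromatic c, 2 neighbours → 1 H
  atom 12: C, bond orders sum to 3 (valence 4) → 1 H
  atom 13: F (halogen, monovalent) → 0 H
  atom 14: C, bond orders sum to 1 (valence 4) → 3 H
Totals → C:11, H:13, F:1, O:2.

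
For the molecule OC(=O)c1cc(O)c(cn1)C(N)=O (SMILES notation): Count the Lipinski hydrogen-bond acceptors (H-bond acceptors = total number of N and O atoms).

N atoms: 2; O atoms: 4.
Lipinski HBA = 2 + 4 = 6.

6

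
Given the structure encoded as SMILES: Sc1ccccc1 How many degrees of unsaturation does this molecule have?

Molecular formula: C6H6S.
DoU = (2C + 2 + N − H − X) / 2, where X is the halogen count and O/S are ignored.
    = (2·6 + 2 + 0 − 6 − 0) / 2 = 8 / 2 = 4.

4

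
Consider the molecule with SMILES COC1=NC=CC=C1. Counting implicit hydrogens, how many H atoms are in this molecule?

7

Walk through each heavy atom and fill implicit hydrogens from standard valence (C 4, N 3, O 2, S 2, halogen 1):
  atom 1: C, bond orders sum to 1 (valence 4) → 3 H
  atom 2: O, bond orders sum to 2 (valence 2) → 0 H
  atom 3: C, bond orders sum to 4 (valence 4) → 0 H
  atom 4: N, bond orders sum to 3 (valence 3) → 0 H
  atom 5: C, bond orders sum to 3 (valence 4) → 1 H
  atom 6: C, bond orders sum to 3 (valence 4) → 1 H
  atom 7: C, bond orders sum to 3 (valence 4) → 1 H
  atom 8: C, bond orders sum to 3 (valence 4) → 1 H
Total hydrogens: 7.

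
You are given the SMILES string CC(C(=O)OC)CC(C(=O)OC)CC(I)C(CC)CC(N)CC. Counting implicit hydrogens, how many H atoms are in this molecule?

32

Walk through each heavy atom and fill implicit hydrogens from standard valence (C 4, N 3, O 2, S 2, halogen 1):
  atom 1: C, bond orders sum to 1 (valence 4) → 3 H
  atom 2: C, bond orders sum to 3 (valence 4) → 1 H
  atom 3: C, bond orders sum to 4 (valence 4) → 0 H
  atom 4: O, bond orders sum to 2 (valence 2) → 0 H
  atom 5: O, bond orders sum to 2 (valence 2) → 0 H
  atom 6: C, bond orders sum to 1 (valence 4) → 3 H
  atom 7: C, bond orders sum to 2 (valence 4) → 2 H
  atom 8: C, bond orders sum to 3 (valence 4) → 1 H
  atom 9: C, bond orders sum to 4 (valence 4) → 0 H
  atom 10: O, bond orders sum to 2 (valence 2) → 0 H
  atom 11: O, bond orders sum to 2 (valence 2) → 0 H
  atom 12: C, bond orders sum to 1 (valence 4) → 3 H
  atom 13: C, bond orders sum to 2 (valence 4) → 2 H
  atom 14: C, bond orders sum to 3 (valence 4) → 1 H
  atom 15: I (halogen, monovalent) → 0 H
  atom 16: C, bond orders sum to 3 (valence 4) → 1 H
  atom 17: C, bond orders sum to 2 (valence 4) → 2 H
  atom 18: C, bond orders sum to 1 (valence 4) → 3 H
  atom 19: C, bond orders sum to 2 (valence 4) → 2 H
  atom 20: C, bond orders sum to 3 (valence 4) → 1 H
  atom 21: N, bond orders sum to 1 (valence 3) → 2 H
  atom 22: C, bond orders sum to 2 (valence 4) → 2 H
  atom 23: C, bond orders sum to 1 (valence 4) → 3 H
Total hydrogens: 32.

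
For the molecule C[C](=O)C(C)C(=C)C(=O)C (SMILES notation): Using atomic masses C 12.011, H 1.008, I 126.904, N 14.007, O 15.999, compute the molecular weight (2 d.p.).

First, the molecular formula is C8H12O2 (counting implicit H from valence).
  C: 8 × 12.011 = 96.088
  H: 12 × 1.008 = 12.096
  O: 2 × 15.999 = 31.998
Sum: 8×12.011 + 12×1.008 + 2×15.999 = 140.182 → 140.18 g/mol.

140.18 g/mol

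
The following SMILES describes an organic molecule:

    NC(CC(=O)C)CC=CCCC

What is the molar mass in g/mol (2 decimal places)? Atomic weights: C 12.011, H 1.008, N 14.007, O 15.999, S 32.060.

First, the molecular formula is C10H19NO (counting implicit H from valence).
  C: 10 × 12.011 = 120.110
  H: 19 × 1.008 = 19.152
  N: 1 × 14.007 = 14.007
  O: 1 × 15.999 = 15.999
Sum: 10×12.011 + 19×1.008 + 1×14.007 + 1×15.999 = 169.268 → 169.27 g/mol.

169.27 g/mol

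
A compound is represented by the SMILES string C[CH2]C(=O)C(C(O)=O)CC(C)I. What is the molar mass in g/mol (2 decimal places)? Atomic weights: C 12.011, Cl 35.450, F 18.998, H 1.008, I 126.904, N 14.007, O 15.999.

First, the molecular formula is C8H13IO3 (counting implicit H from valence).
  C: 8 × 12.011 = 96.088
  H: 13 × 1.008 = 13.104
  I: 1 × 126.904 = 126.904
  O: 3 × 15.999 = 47.997
Sum: 8×12.011 + 13×1.008 + 1×126.904 + 3×15.999 = 284.093 → 284.09 g/mol.

284.09 g/mol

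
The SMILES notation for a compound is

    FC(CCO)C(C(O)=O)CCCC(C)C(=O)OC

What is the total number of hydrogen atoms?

Walk through each heavy atom and fill implicit hydrogens from standard valence (C 4, N 3, O 2, S 2, halogen 1):
  atom 1: F (halogen, monovalent) → 0 H
  atom 2: C, bond orders sum to 3 (valence 4) → 1 H
  atom 3: C, bond orders sum to 2 (valence 4) → 2 H
  atom 4: C, bond orders sum to 2 (valence 4) → 2 H
  atom 5: O, bond orders sum to 1 (valence 2) → 1 H
  atom 6: C, bond orders sum to 3 (valence 4) → 1 H
  atom 7: C, bond orders sum to 4 (valence 4) → 0 H
  atom 8: O, bond orders sum to 1 (valence 2) → 1 H
  atom 9: O, bond orders sum to 2 (valence 2) → 0 H
  atom 10: C, bond orders sum to 2 (valence 4) → 2 H
  atom 11: C, bond orders sum to 2 (valence 4) → 2 H
  atom 12: C, bond orders sum to 2 (valence 4) → 2 H
  atom 13: C, bond orders sum to 3 (valence 4) → 1 H
  atom 14: C, bond orders sum to 1 (valence 4) → 3 H
  atom 15: C, bond orders sum to 4 (valence 4) → 0 H
  atom 16: O, bond orders sum to 2 (valence 2) → 0 H
  atom 17: O, bond orders sum to 2 (valence 2) → 0 H
  atom 18: C, bond orders sum to 1 (valence 4) → 3 H
Total hydrogens: 21.

21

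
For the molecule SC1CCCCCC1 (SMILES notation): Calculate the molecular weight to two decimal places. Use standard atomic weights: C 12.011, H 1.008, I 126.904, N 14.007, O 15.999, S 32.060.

130.25 g/mol

First, the molecular formula is C7H14S (counting implicit H from valence).
  C: 7 × 12.011 = 84.077
  H: 14 × 1.008 = 14.112
  S: 1 × 32.060 = 32.060
Sum: 7×12.011 + 14×1.008 + 1×32.060 = 130.249 → 130.25 g/mol.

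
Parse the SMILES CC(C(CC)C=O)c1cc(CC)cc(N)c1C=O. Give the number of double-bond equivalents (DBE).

Molecular formula: C15H21NO2.
DoU = (2C + 2 + N − H − X) / 2, where X is the halogen count and O/S are ignored.
    = (2·15 + 2 + 1 − 21 − 0) / 2 = 12 / 2 = 6.

6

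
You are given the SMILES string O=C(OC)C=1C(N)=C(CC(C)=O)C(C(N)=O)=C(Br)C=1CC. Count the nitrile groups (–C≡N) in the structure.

0

Scan the SMILES for the nitrile motif — none present.
Groups that are present: 1 amide, 1 ester, 1 ketone, 1 primary amine.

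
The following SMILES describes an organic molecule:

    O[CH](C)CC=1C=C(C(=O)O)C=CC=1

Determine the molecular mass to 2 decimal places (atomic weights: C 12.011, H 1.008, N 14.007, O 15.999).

180.20 g/mol

First, the molecular formula is C10H12O3 (counting implicit H from valence).
  C: 10 × 12.011 = 120.110
  H: 12 × 1.008 = 12.096
  O: 3 × 15.999 = 47.997
Sum: 10×12.011 + 12×1.008 + 3×15.999 = 180.203 → 180.20 g/mol.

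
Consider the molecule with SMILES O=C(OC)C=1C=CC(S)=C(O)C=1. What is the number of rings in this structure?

1

In SMILES, each pair of matching ring-closure digits denotes one ring-closing bond; the number of such bonds equals the number of independent rings.
Ring-closure bonds here: 1.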